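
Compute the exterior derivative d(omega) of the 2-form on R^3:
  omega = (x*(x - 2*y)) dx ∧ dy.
d(omega) = 0

For a 2-form omega = sum_{i<j} g_{ij} dx_i ∧ dx_j, the exterior derivative is
  d(omega) = sum_{i<j} d(g_{ij}) ∧ dx_i ∧ dx_j = sum_{i<j, k} (∂g_{ij}/∂x_k) dx_k ∧ dx_i ∧ dx_j.
Expand each term, using dx_k ∧ dx_i ∧ dx_j = sgn(permutation) dx_{(a)} ∧ dx_{(b)} ∧ dx_{(c)} with (a < b < c) sorted:

Collecting like 3-forms: d(omega) = 0.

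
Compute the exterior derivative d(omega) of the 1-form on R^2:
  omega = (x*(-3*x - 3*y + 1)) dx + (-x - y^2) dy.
d(omega) = (3*x - 1) dx ∧ dy

For a 1-form omega = sum_i f_i dx_i, the exterior derivative is
  d(omega) = sum_{i < j} (∂f_j/∂x_i - ∂f_i/∂x_j) dx_i ∧ dx_j.
  coefficient of dx ∧ dy: ∂f_2/∂x - ∂f_1/∂y = ∂(-x - y^2)/∂x - ∂(x*(-3*x - 3*y + 1))/∂y = 3*x - 1
Assembling: d(omega) = (3*x - 1) dx ∧ dy.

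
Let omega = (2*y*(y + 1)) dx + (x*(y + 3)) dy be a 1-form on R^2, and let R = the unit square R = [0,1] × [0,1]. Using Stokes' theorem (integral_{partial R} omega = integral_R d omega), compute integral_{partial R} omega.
integral_(partial R) omega = -1/2

Stokes: integral_partial_R omega = integral_R d omega with d omega = (∂Q/∂x - ∂P/∂y) dx ∧ dy.
  ∂Q/∂x = y + 3
  ∂P/∂y = 4*y + 2
  integrand = ∂Q/∂x - ∂P/∂y = 1 - 3*y.
Integrating over R: integral_0^1 integral_0^1 (1 - 3*y) dx dy = -1/2.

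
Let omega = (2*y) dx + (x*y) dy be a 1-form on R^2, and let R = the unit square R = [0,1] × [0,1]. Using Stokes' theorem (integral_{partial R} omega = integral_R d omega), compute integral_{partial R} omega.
integral_(partial R) omega = -3/2

Stokes: integral_partial_R omega = integral_R d omega with d omega = (∂Q/∂x - ∂P/∂y) dx ∧ dy.
  ∂Q/∂x = y
  ∂P/∂y = 2
  integrand = ∂Q/∂x - ∂P/∂y = y - 2.
Integrating over R: integral_0^1 integral_0^1 (y - 2) dx dy = -3/2.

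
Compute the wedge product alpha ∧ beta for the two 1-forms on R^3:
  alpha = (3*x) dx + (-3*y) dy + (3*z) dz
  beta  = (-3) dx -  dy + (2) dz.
alpha ∧ beta = (-3*x - 9*y) dx ∧ dy + (6*x + 9*z) dx ∧ dz + (-6*y + 3*z) dy ∧ dz

Distribute the wedge, using dx_i ∧ dx_j = -dx_j ∧ dx_i and dx_i ∧ dx_i = 0. For each pair (i, j) with i < j, the coefficient of dx_i ∧ dx_j in alpha ∧ beta is (alpha_i * beta_j - alpha_j * beta_i). Collecting: alpha ∧ beta = (-3*x - 9*y) dx ∧ dy + (6*x + 9*z) dx ∧ dz + (-6*y + 3*z) dy ∧ dz.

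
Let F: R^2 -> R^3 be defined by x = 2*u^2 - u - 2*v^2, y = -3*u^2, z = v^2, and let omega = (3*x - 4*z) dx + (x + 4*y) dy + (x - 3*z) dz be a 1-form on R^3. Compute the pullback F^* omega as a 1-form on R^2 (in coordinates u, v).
F^* omega = (84*u^3 - 12*u^2 - 28*u*v^2 + 3*u + 10*v^2) du + (10*v*(-2*u^2 + u + 3*v^2)) dv

Using F^*(f dg) = (f ∘ F) d(g ∘ F), substitute each coordinate x_i by F_i(u, v) in f_i, and replace dx_i by d F_i = (∂F_i/∂u) du + (∂F_i/∂v) dv.
  For the x component: f_1(F) = 6*u^2 - 3*u - 10*v^2; d F_1 = (4*u - 1) du + (-4*v) dv
  For the y component: f_2(F) = -10*u^2 - u - 2*v^2; d F_2 = (-6*u) du + (0) dv
  For the z component: f_3(F) = 2*u^2 - u - 5*v^2; d F_3 = (0) du + (2*v) dv
Combining and collecting du, dv coefficients:
  coeff of du: 84*u^3 - 12*u^2 - 28*u*v^2 + 3*u + 10*v^2
  coeff of dv: 10*v*(-2*u^2 + u + 3*v^2)
F^* omega = (84*u^3 - 12*u^2 - 28*u*v^2 + 3*u + 10*v^2) du + (10*v*(-2*u^2 + u + 3*v^2)) dv.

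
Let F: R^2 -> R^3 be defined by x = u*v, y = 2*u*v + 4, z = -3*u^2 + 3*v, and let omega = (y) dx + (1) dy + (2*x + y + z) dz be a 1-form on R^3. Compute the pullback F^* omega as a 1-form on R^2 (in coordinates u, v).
F^* omega = (18*u^3 - 24*u^2*v + 2*u*v^2 - 18*u*v - 24*u + 6*v) du + (2*u^2*v - 9*u^2 + 12*u*v + 6*u + 9*v + 12) dv

Using F^*(f dg) = (f ∘ F) d(g ∘ F), substitute each coordinate x_i by F_i(u, v) in f_i, and replace dx_i by d F_i = (∂F_i/∂u) du + (∂F_i/∂v) dv.
  For the x component: f_1(F) = 2*u*v + 4; d F_1 = (v) du + (u) dv
  For the y component: f_2(F) = 1; d F_2 = (2*v) du + (2*u) dv
  For the z component: f_3(F) = -3*u^2 + 4*u*v + 3*v + 4; d F_3 = (-6*u) du + (3) dv
Combining and collecting du, dv coefficients:
  coeff of du: 18*u^3 - 24*u^2*v + 2*u*v^2 - 18*u*v - 24*u + 6*v
  coeff of dv: 2*u^2*v - 9*u^2 + 12*u*v + 6*u + 9*v + 12
F^* omega = (18*u^3 - 24*u^2*v + 2*u*v^2 - 18*u*v - 24*u + 6*v) du + (2*u^2*v - 9*u^2 + 12*u*v + 6*u + 9*v + 12) dv.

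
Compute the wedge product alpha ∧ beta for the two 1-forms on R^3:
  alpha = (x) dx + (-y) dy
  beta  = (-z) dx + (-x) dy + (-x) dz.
alpha ∧ beta = (-x^2 - y*z) dx ∧ dy + (-x^2) dx ∧ dz + (x*y) dy ∧ dz

Distribute the wedge, using dx_i ∧ dx_j = -dx_j ∧ dx_i and dx_i ∧ dx_i = 0. For each pair (i, j) with i < j, the coefficient of dx_i ∧ dx_j in alpha ∧ beta is (alpha_i * beta_j - alpha_j * beta_i). Collecting: alpha ∧ beta = (-x^2 - y*z) dx ∧ dy + (-x^2) dx ∧ dz + (x*y) dy ∧ dz.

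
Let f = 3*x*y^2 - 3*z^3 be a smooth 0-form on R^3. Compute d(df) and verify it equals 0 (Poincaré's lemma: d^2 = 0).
d(df) = 0

Step 1: df = sum_i (∂f/∂x_i) dx_i = (3*y^2) dx + (6*x*y) dy + (-9*z^2) dz.
Step 2: Apply d again. Using the 1-form formula, the coefficient of dx ∧ dy in d(df) is ∂^2 f/∂x ∂y - ∂^2 f/∂y ∂x = (6*y) - (6*y) = 0 (equality of mixed partials for smooth f).
Similarly for dx ∧ dz and dy ∧ dz — all coefficients vanish. So d(df) = 0.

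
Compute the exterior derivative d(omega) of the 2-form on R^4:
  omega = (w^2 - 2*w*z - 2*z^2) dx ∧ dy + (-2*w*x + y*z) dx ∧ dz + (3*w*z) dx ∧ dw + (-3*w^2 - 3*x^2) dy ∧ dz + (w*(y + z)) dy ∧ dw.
d(omega) = (-2*w - 6*x - 5*z) dx ∧ dy ∧ dz + (2*w - 2*z) dx ∧ dy ∧ dw + (-3*w - 2*x) dx ∧ dz ∧ dw + (-7*w) dy ∧ dz ∧ dw

For a 2-form omega = sum_{i<j} g_{ij} dx_i ∧ dx_j, the exterior derivative is
  d(omega) = sum_{i<j} d(g_{ij}) ∧ dx_i ∧ dx_j = sum_{i<j, k} (∂g_{ij}/∂x_k) dx_k ∧ dx_i ∧ dx_j.
Expand each term, using dx_k ∧ dx_i ∧ dx_j = sgn(permutation) dx_{(a)} ∧ dx_{(b)} ∧ dx_{(c)} with (a < b < c) sorted:
  d(w^2 - 2*w*z - 2*z^2) includes (∂/∂z)(w^2 - 2*w*z - 2*z^2) dz = (-2*w - 4*z) dz, which multiplied by dx ∧ dy gives (-2*w - 4*z) dx ∧ dy ∧ dz
  d(w^2 - 2*w*z - 2*z^2) includes (∂/∂w)(w^2 - 2*w*z - 2*z^2) dw = (2*w - 2*z) dw, which multiplied by dx ∧ dy gives (2*w - 2*z) dx ∧ dy ∧ dw
  d(-2*w*x + y*z) includes (∂/∂y)(-2*w*x + y*z) dy = (z) dy, which multiplied by dx ∧ dz gives (-z) dx ∧ dy ∧ dz
  d(-2*w*x + y*z) includes (∂/∂w)(-2*w*x + y*z) dw = (-2*x) dw, which multiplied by dx ∧ dz gives (-2*x) dx ∧ dz ∧ dw
  d(3*w*z) includes (∂/∂z)(3*w*z) dz = (3*w) dz, which multiplied by dx ∧ dw gives (-3*w) dx ∧ dz ∧ dw
  d(-3*w^2 - 3*x^2) includes (∂/∂x)(-3*w^2 - 3*x^2) dx = (-6*x) dx, which multiplied by dy ∧ dz gives (-6*x) dx ∧ dy ∧ dz
  d(-3*w^2 - 3*x^2) includes (∂/∂w)(-3*w^2 - 3*x^2) dw = (-6*w) dw, which multiplied by dy ∧ dz gives (-6*w) dy ∧ dz ∧ dw
  d(w*(y + z)) includes (∂/∂z)(w*(y + z)) dz = (w) dz, which multiplied by dy ∧ dw gives (-w) dy ∧ dz ∧ dw
Collecting like 3-forms: d(omega) = (-2*w - 6*x - 5*z) dx ∧ dy ∧ dz + (2*w - 2*z) dx ∧ dy ∧ dw + (-3*w - 2*x) dx ∧ dz ∧ dw + (-7*w) dy ∧ dz ∧ dw.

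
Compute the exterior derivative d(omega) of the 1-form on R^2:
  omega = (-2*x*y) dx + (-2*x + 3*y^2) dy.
d(omega) = (2*x - 2) dx ∧ dy

For a 1-form omega = sum_i f_i dx_i, the exterior derivative is
  d(omega) = sum_{i < j} (∂f_j/∂x_i - ∂f_i/∂x_j) dx_i ∧ dx_j.
  coefficient of dx ∧ dy: ∂f_2/∂x - ∂f_1/∂y = ∂(-2*x + 3*y^2)/∂x - ∂(-2*x*y)/∂y = 2*x - 2
Assembling: d(omega) = (2*x - 2) dx ∧ dy.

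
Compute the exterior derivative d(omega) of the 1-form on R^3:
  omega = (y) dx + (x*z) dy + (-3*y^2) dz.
d(omega) = (z - 1) dx ∧ dy + (-x - 6*y) dy ∧ dz

For a 1-form omega = sum_i f_i dx_i, the exterior derivative is
  d(omega) = sum_{i < j} (∂f_j/∂x_i - ∂f_i/∂x_j) dx_i ∧ dx_j.
  coefficient of dx ∧ dy: ∂f_2/∂x - ∂f_1/∂y = ∂(x*z)/∂x - ∂(y)/∂y = z - 1
  coefficient of dy ∧ dz: ∂f_3/∂y - ∂f_2/∂z = ∂(-3*y^2)/∂y - ∂(x*z)/∂z = -x - 6*y
Assembling: d(omega) = (z - 1) dx ∧ dy + (-x - 6*y) dy ∧ dz.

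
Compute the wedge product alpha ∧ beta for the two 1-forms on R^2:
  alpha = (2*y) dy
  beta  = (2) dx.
alpha ∧ beta = (-4*y) dx ∧ dy

Distribute the wedge, using dx_i ∧ dx_j = -dx_j ∧ dx_i and dx_i ∧ dx_i = 0. For each pair (i, j) with i < j, the coefficient of dx_i ∧ dx_j in alpha ∧ beta is (alpha_i * beta_j - alpha_j * beta_i). Collecting: alpha ∧ beta = (-4*y) dx ∧ dy.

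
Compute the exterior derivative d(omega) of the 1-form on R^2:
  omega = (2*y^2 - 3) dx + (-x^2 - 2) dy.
d(omega) = (-2*x - 4*y) dx ∧ dy

For a 1-form omega = sum_i f_i dx_i, the exterior derivative is
  d(omega) = sum_{i < j} (∂f_j/∂x_i - ∂f_i/∂x_j) dx_i ∧ dx_j.
  coefficient of dx ∧ dy: ∂f_2/∂x - ∂f_1/∂y = ∂(-x^2 - 2)/∂x - ∂(2*y^2 - 3)/∂y = -2*x - 4*y
Assembling: d(omega) = (-2*x - 4*y) dx ∧ dy.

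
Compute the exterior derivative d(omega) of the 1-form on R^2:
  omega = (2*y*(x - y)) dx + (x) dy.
d(omega) = (-2*x + 4*y + 1) dx ∧ dy

For a 1-form omega = sum_i f_i dx_i, the exterior derivative is
  d(omega) = sum_{i < j} (∂f_j/∂x_i - ∂f_i/∂x_j) dx_i ∧ dx_j.
  coefficient of dx ∧ dy: ∂f_2/∂x - ∂f_1/∂y = ∂(x)/∂x - ∂(2*y*(x - y))/∂y = -2*x + 4*y + 1
Assembling: d(omega) = (-2*x + 4*y + 1) dx ∧ dy.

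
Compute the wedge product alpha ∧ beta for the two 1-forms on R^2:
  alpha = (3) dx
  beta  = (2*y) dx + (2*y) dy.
alpha ∧ beta = (6*y) dx ∧ dy

Distribute the wedge, using dx_i ∧ dx_j = -dx_j ∧ dx_i and dx_i ∧ dx_i = 0. For each pair (i, j) with i < j, the coefficient of dx_i ∧ dx_j in alpha ∧ beta is (alpha_i * beta_j - alpha_j * beta_i). Collecting: alpha ∧ beta = (6*y) dx ∧ dy.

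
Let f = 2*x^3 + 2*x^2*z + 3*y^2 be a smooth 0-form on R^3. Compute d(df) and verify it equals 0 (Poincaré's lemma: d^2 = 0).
d(df) = 0

Step 1: df = sum_i (∂f/∂x_i) dx_i = (2*x*(3*x + 2*z)) dx + (6*y) dy + (2*x^2) dz.
Step 2: Apply d again. Using the 1-form formula, the coefficient of dx ∧ dy in d(df) is ∂^2 f/∂x ∂y - ∂^2 f/∂y ∂x = (0) - (0) = 0 (equality of mixed partials for smooth f).
Similarly for dx ∧ dz and dy ∧ dz — all coefficients vanish. So d(df) = 0.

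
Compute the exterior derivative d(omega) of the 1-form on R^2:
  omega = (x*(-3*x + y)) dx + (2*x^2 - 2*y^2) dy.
d(omega) = (3*x) dx ∧ dy

For a 1-form omega = sum_i f_i dx_i, the exterior derivative is
  d(omega) = sum_{i < j} (∂f_j/∂x_i - ∂f_i/∂x_j) dx_i ∧ dx_j.
  coefficient of dx ∧ dy: ∂f_2/∂x - ∂f_1/∂y = ∂(2*x^2 - 2*y^2)/∂x - ∂(x*(-3*x + y))/∂y = 3*x
Assembling: d(omega) = (3*x) dx ∧ dy.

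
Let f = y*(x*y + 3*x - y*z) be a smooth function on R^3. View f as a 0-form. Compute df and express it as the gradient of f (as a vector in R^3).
df = (y*(y + 3)) dx + (2*x*y + 3*x - 2*y*z) dy + (-y^2) dz; grad f = (y*(y + 3), 2*x*y + 3*x - 2*y*z, -y^2)

For a 0-form f, d f = (∂f/∂x) dx + (∂f/∂y) dy + (∂f/∂z) dz. The components of the vector representation are exactly the entries of grad f in Cartesian coordinates:
  ∂f/∂x = y*(y + 3)
  ∂f/∂y = 2*x*y + 3*x - 2*y*z
  ∂f/∂z = -y^2.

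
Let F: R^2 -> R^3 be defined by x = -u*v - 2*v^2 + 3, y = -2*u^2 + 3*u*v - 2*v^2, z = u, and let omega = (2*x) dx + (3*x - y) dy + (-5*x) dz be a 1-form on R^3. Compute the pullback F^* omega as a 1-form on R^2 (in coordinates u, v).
F^* omega = (-8*u^3 + 30*u^2*v + 5*u*v - 36*u - 8*v^3 + 10*v^2 + 21*v - 15) du + (6*u^3 - 24*u^2*v + 24*u*v^2 + 21*u + 32*v^3 - 60*v) dv

Using F^*(f dg) = (f ∘ F) d(g ∘ F), substitute each coordinate x_i by F_i(u, v) in f_i, and replace dx_i by d F_i = (∂F_i/∂u) du + (∂F_i/∂v) dv.
  For the x component: f_1(F) = -2*u*v - 4*v^2 + 6; d F_1 = (-v) du + (-u - 4*v) dv
  For the y component: f_2(F) = 2*u^2 - 6*u*v - 4*v^2 + 9; d F_2 = (-4*u + 3*v) du + (3*u - 4*v) dv
  For the z component: f_3(F) = 5*u*v + 10*v^2 - 15; d F_3 = (1) du + (0) dv
Combining and collecting du, dv coefficients:
  coeff of du: -8*u^3 + 30*u^2*v + 5*u*v - 36*u - 8*v^3 + 10*v^2 + 21*v - 15
  coeff of dv: 6*u^3 - 24*u^2*v + 24*u*v^2 + 21*u + 32*v^3 - 60*v
F^* omega = (-8*u^3 + 30*u^2*v + 5*u*v - 36*u - 8*v^3 + 10*v^2 + 21*v - 15) du + (6*u^3 - 24*u^2*v + 24*u*v^2 + 21*u + 32*v^3 - 60*v) dv.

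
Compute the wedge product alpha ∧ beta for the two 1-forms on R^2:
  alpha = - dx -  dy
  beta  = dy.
alpha ∧ beta = (-1) dx ∧ dy

Distribute the wedge, using dx_i ∧ dx_j = -dx_j ∧ dx_i and dx_i ∧ dx_i = 0. For each pair (i, j) with i < j, the coefficient of dx_i ∧ dx_j in alpha ∧ beta is (alpha_i * beta_j - alpha_j * beta_i). Collecting: alpha ∧ beta = (-1) dx ∧ dy.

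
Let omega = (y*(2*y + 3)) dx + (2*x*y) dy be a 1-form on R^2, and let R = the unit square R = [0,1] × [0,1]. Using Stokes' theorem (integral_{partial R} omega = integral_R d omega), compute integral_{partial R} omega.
integral_(partial R) omega = -4

Stokes: integral_partial_R omega = integral_R d omega with d omega = (∂Q/∂x - ∂P/∂y) dx ∧ dy.
  ∂Q/∂x = 2*y
  ∂P/∂y = 4*y + 3
  integrand = ∂Q/∂x - ∂P/∂y = -2*y - 3.
Integrating over R: integral_0^1 integral_0^1 (-2*y - 3) dx dy = -4.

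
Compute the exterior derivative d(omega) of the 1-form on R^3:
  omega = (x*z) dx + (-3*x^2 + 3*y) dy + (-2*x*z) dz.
d(omega) = (-6*x) dx ∧ dy + (-x - 2*z) dx ∧ dz

For a 1-form omega = sum_i f_i dx_i, the exterior derivative is
  d(omega) = sum_{i < j} (∂f_j/∂x_i - ∂f_i/∂x_j) dx_i ∧ dx_j.
  coefficient of dx ∧ dy: ∂f_2/∂x - ∂f_1/∂y = ∂(-3*x^2 + 3*y)/∂x - ∂(x*z)/∂y = -6*x
  coefficient of dx ∧ dz: ∂f_3/∂x - ∂f_1/∂z = ∂(-2*x*z)/∂x - ∂(x*z)/∂z = -x - 2*z
Assembling: d(omega) = (-6*x) dx ∧ dy + (-x - 2*z) dx ∧ dz.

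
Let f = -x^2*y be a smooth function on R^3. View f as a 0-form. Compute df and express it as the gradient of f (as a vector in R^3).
df = (-2*x*y) dx + (-x^2) dy + (0) dz; grad f = (-2*x*y, -x^2, 0)

For a 0-form f, d f = (∂f/∂x) dx + (∂f/∂y) dy + (∂f/∂z) dz. The components of the vector representation are exactly the entries of grad f in Cartesian coordinates:
  ∂f/∂x = -2*x*y
  ∂f/∂y = -x^2
  ∂f/∂z = 0.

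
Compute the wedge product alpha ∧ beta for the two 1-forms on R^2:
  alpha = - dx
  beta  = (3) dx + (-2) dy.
alpha ∧ beta = (2) dx ∧ dy

Distribute the wedge, using dx_i ∧ dx_j = -dx_j ∧ dx_i and dx_i ∧ dx_i = 0. For each pair (i, j) with i < j, the coefficient of dx_i ∧ dx_j in alpha ∧ beta is (alpha_i * beta_j - alpha_j * beta_i). Collecting: alpha ∧ beta = (2) dx ∧ dy.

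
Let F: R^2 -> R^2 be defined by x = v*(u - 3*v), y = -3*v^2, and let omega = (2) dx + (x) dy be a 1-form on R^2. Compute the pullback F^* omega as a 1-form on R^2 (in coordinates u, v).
F^* omega = (2*v) du + (-6*u*v^2 + 2*u + 18*v^3 - 12*v) dv

Using F^*(f dg) = (f ∘ F) d(g ∘ F), substitute each coordinate x_i by F_i(u, v) in f_i, and replace dx_i by d F_i = (∂F_i/∂u) du + (∂F_i/∂v) dv.
  For the x component: f_1(F) = 2; d F_1 = (v) du + (u - 6*v) dv
  For the y component: f_2(F) = v*(u - 3*v); d F_2 = (0) du + (-6*v) dv
Combining and collecting du, dv coefficients:
  coeff of du: 2*v
  coeff of dv: -6*u*v^2 + 2*u + 18*v^3 - 12*v
F^* omega = (2*v) du + (-6*u*v^2 + 2*u + 18*v^3 - 12*v) dv.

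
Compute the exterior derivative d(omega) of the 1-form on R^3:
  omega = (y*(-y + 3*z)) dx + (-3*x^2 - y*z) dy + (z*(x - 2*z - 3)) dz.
d(omega) = (-6*x + 2*y - 3*z) dx ∧ dy + (-3*y + z) dx ∧ dz + (y) dy ∧ dz

For a 1-form omega = sum_i f_i dx_i, the exterior derivative is
  d(omega) = sum_{i < j} (∂f_j/∂x_i - ∂f_i/∂x_j) dx_i ∧ dx_j.
  coefficient of dx ∧ dy: ∂f_2/∂x - ∂f_1/∂y = ∂(-3*x^2 - y*z)/∂x - ∂(y*(-y + 3*z))/∂y = -6*x + 2*y - 3*z
  coefficient of dx ∧ dz: ∂f_3/∂x - ∂f_1/∂z = ∂(z*(x - 2*z - 3))/∂x - ∂(y*(-y + 3*z))/∂z = -3*y + z
  coefficient of dy ∧ dz: ∂f_3/∂y - ∂f_2/∂z = ∂(z*(x - 2*z - 3))/∂y - ∂(-3*x^2 - y*z)/∂z = y
Assembling: d(omega) = (-6*x + 2*y - 3*z) dx ∧ dy + (-3*y + z) dx ∧ dz + (y) dy ∧ dz.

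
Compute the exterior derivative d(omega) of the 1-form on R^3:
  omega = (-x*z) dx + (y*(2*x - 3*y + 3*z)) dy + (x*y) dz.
d(omega) = (2*y) dx ∧ dy + (x + y) dx ∧ dz + (x - 3*y) dy ∧ dz

For a 1-form omega = sum_i f_i dx_i, the exterior derivative is
  d(omega) = sum_{i < j} (∂f_j/∂x_i - ∂f_i/∂x_j) dx_i ∧ dx_j.
  coefficient of dx ∧ dy: ∂f_2/∂x - ∂f_1/∂y = ∂(y*(2*x - 3*y + 3*z))/∂x - ∂(-x*z)/∂y = 2*y
  coefficient of dx ∧ dz: ∂f_3/∂x - ∂f_1/∂z = ∂(x*y)/∂x - ∂(-x*z)/∂z = x + y
  coefficient of dy ∧ dz: ∂f_3/∂y - ∂f_2/∂z = ∂(x*y)/∂y - ∂(y*(2*x - 3*y + 3*z))/∂z = x - 3*y
Assembling: d(omega) = (2*y) dx ∧ dy + (x + y) dx ∧ dz + (x - 3*y) dy ∧ dz.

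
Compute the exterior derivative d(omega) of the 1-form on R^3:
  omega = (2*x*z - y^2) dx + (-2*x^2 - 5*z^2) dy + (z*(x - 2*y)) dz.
d(omega) = (-4*x + 2*y) dx ∧ dy + (-2*x + z) dx ∧ dz + (8*z) dy ∧ dz

For a 1-form omega = sum_i f_i dx_i, the exterior derivative is
  d(omega) = sum_{i < j} (∂f_j/∂x_i - ∂f_i/∂x_j) dx_i ∧ dx_j.
  coefficient of dx ∧ dy: ∂f_2/∂x - ∂f_1/∂y = ∂(-2*x^2 - 5*z^2)/∂x - ∂(2*x*z - y^2)/∂y = -4*x + 2*y
  coefficient of dx ∧ dz: ∂f_3/∂x - ∂f_1/∂z = ∂(z*(x - 2*y))/∂x - ∂(2*x*z - y^2)/∂z = -2*x + z
  coefficient of dy ∧ dz: ∂f_3/∂y - ∂f_2/∂z = ∂(z*(x - 2*y))/∂y - ∂(-2*x^2 - 5*z^2)/∂z = 8*z
Assembling: d(omega) = (-4*x + 2*y) dx ∧ dy + (-2*x + z) dx ∧ dz + (8*z) dy ∧ dz.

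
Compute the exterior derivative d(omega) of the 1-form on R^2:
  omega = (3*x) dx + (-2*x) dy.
d(omega) = (-2) dx ∧ dy

For a 1-form omega = sum_i f_i dx_i, the exterior derivative is
  d(omega) = sum_{i < j} (∂f_j/∂x_i - ∂f_i/∂x_j) dx_i ∧ dx_j.
  coefficient of dx ∧ dy: ∂f_2/∂x - ∂f_1/∂y = ∂(-2*x)/∂x - ∂(3*x)/∂y = -2
Assembling: d(omega) = (-2) dx ∧ dy.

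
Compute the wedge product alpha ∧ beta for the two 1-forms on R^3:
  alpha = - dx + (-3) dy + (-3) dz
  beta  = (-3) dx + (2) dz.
alpha ∧ beta = (-11) dx ∧ dz + (-9) dx ∧ dy + (-6) dy ∧ dz

Distribute the wedge, using dx_i ∧ dx_j = -dx_j ∧ dx_i and dx_i ∧ dx_i = 0. For each pair (i, j) with i < j, the coefficient of dx_i ∧ dx_j in alpha ∧ beta is (alpha_i * beta_j - alpha_j * beta_i). Collecting: alpha ∧ beta = (-11) dx ∧ dz + (-9) dx ∧ dy + (-6) dy ∧ dz.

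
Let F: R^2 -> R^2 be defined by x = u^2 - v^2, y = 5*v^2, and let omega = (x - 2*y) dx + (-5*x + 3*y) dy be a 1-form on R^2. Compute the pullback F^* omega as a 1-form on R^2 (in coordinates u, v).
F^* omega = (2*u*(u^2 - 11*v^2)) du + (-52*u^2*v + 222*v^3) dv

Using F^*(f dg) = (f ∘ F) d(g ∘ F), substitute each coordinate x_i by F_i(u, v) in f_i, and replace dx_i by d F_i = (∂F_i/∂u) du + (∂F_i/∂v) dv.
  For the x component: f_1(F) = u^2 - 11*v^2; d F_1 = (2*u) du + (-2*v) dv
  For the y component: f_2(F) = -5*u^2 + 20*v^2; d F_2 = (0) du + (10*v) dv
Combining and collecting du, dv coefficients:
  coeff of du: 2*u*(u^2 - 11*v^2)
  coeff of dv: -52*u^2*v + 222*v^3
F^* omega = (2*u*(u^2 - 11*v^2)) du + (-52*u^2*v + 222*v^3) dv.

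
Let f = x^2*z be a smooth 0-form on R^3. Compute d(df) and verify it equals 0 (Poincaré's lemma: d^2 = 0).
d(df) = 0

Step 1: df = sum_i (∂f/∂x_i) dx_i = (2*x*z) dx + (0) dy + (x^2) dz.
Step 2: Apply d again. Using the 1-form formula, the coefficient of dx ∧ dy in d(df) is ∂^2 f/∂x ∂y - ∂^2 f/∂y ∂x = (0) - (0) = 0 (equality of mixed partials for smooth f).
Similarly for dx ∧ dz and dy ∧ dz — all coefficients vanish. So d(df) = 0.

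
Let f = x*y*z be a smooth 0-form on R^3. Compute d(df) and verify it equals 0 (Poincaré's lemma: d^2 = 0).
d(df) = 0

Step 1: df = sum_i (∂f/∂x_i) dx_i = (y*z) dx + (x*z) dy + (x*y) dz.
Step 2: Apply d again. Using the 1-form formula, the coefficient of dx ∧ dy in d(df) is ∂^2 f/∂x ∂y - ∂^2 f/∂y ∂x = (z) - (z) = 0 (equality of mixed partials for smooth f).
Similarly for dx ∧ dz and dy ∧ dz — all coefficients vanish. So d(df) = 0.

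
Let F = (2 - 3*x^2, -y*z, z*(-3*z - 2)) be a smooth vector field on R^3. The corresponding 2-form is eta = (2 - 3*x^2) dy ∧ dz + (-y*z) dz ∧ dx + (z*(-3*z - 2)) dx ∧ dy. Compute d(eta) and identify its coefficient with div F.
d(eta) = (-6*x - 7*z - 2) dx ∧ dy ∧ dz; div F = -6*x - 7*z - 2

For a 2-form in R^3 of the form above, applying d gives a 3-form with coefficient ∂P/∂x + ∂Q/∂y + ∂R/∂z:
  ∂P/∂x = -6*x
  ∂Q/∂y = -z
  ∂R/∂z = -6*z - 2
Sum = -6*x - 7*z - 2, which is exactly div F.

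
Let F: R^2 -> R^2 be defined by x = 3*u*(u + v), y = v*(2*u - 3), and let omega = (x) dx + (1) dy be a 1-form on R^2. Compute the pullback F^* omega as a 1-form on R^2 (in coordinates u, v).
F^* omega = (18*u^3 + 27*u^2*v + 9*u*v^2 + 2*v) du + (9*u^3 + 9*u^2*v + 2*u - 3) dv

Using F^*(f dg) = (f ∘ F) d(g ∘ F), substitute each coordinate x_i by F_i(u, v) in f_i, and replace dx_i by d F_i = (∂F_i/∂u) du + (∂F_i/∂v) dv.
  For the x component: f_1(F) = 3*u*(u + v); d F_1 = (6*u + 3*v) du + (3*u) dv
  For the y component: f_2(F) = 1; d F_2 = (2*v) du + (2*u - 3) dv
Combining and collecting du, dv coefficients:
  coeff of du: 18*u^3 + 27*u^2*v + 9*u*v^2 + 2*v
  coeff of dv: 9*u^3 + 9*u^2*v + 2*u - 3
F^* omega = (18*u^3 + 27*u^2*v + 9*u*v^2 + 2*v) du + (9*u^3 + 9*u^2*v + 2*u - 3) dv.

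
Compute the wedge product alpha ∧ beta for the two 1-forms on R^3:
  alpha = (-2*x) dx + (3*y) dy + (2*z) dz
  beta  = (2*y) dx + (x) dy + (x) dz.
alpha ∧ beta = (-2*x^2 - 6*y^2) dx ∧ dy + (-2*x^2 - 4*y*z) dx ∧ dz + (x*(3*y - 2*z)) dy ∧ dz

Distribute the wedge, using dx_i ∧ dx_j = -dx_j ∧ dx_i and dx_i ∧ dx_i = 0. For each pair (i, j) with i < j, the coefficient of dx_i ∧ dx_j in alpha ∧ beta is (alpha_i * beta_j - alpha_j * beta_i). Collecting: alpha ∧ beta = (-2*x^2 - 6*y^2) dx ∧ dy + (-2*x^2 - 4*y*z) dx ∧ dz + (x*(3*y - 2*z)) dy ∧ dz.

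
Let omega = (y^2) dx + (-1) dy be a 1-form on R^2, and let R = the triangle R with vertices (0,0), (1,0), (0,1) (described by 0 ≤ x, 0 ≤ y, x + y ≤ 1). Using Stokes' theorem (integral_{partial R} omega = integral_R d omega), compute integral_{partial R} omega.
integral_(partial R) omega = -1/3

Stokes: integral_partial_R omega = integral_R d omega with d omega = (∂Q/∂x - ∂P/∂y) dx ∧ dy.
  ∂Q/∂x = 0
  ∂P/∂y = 2*y
  integrand = ∂Q/∂x - ∂P/∂y = -2*y.
Integrating over R: integral_0^1 integral_0^{1-x} (-2*y) dy dx = -1/3.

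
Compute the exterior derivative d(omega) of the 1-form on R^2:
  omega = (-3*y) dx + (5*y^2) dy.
d(omega) = (3) dx ∧ dy

For a 1-form omega = sum_i f_i dx_i, the exterior derivative is
  d(omega) = sum_{i < j} (∂f_j/∂x_i - ∂f_i/∂x_j) dx_i ∧ dx_j.
  coefficient of dx ∧ dy: ∂f_2/∂x - ∂f_1/∂y = ∂(5*y^2)/∂x - ∂(-3*y)/∂y = 3
Assembling: d(omega) = (3) dx ∧ dy.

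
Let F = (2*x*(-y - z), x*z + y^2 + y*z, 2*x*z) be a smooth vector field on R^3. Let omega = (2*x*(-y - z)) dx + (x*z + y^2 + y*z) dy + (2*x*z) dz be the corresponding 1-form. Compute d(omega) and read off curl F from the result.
d(omega) = (-x - y) dy ∧ dz + (-2*x - 2*z) dz ∧ dx + (2*x + z) dx ∧ dy; curl F = (-x - y, -2*x - 2*z, 2*x + z)

d omega = sum_{i<j} (∂f_j/∂x_i - ∂f_i/∂x_j) dx_i ∧ dx_j. Under the identification (dy ∧ dz, dz ∧ dx, dx ∧ dy) ↔ (e_x, e_y, e_z), the coefficients are exactly the components of curl F. Compute:
  ∂R/∂y - ∂Q/∂z = (0) - (x + y) = -x - y
  ∂P/∂z - ∂R/∂x = (-2*x) - (2*z) = -2*x - 2*z
  ∂Q/∂x - ∂P/∂y = (z) - (-2*x) = 2*x + z.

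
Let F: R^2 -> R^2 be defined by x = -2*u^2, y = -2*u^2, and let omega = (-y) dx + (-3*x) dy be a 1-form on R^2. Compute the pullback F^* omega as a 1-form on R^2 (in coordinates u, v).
F^* omega = (-32*u^3) du

Using F^*(f dg) = (f ∘ F) d(g ∘ F), substitute each coordinate x_i by F_i(u, v) in f_i, and replace dx_i by d F_i = (∂F_i/∂u) du + (∂F_i/∂v) dv.
  For the x component: f_1(F) = 2*u^2; d F_1 = (-4*u) du + (0) dv
  For the y component: f_2(F) = 6*u^2; d F_2 = (-4*u) du + (0) dv
Combining and collecting du, dv coefficients:
  coeff of du: -32*u^3
  coeff of dv: 0
F^* omega = (-32*u^3) du.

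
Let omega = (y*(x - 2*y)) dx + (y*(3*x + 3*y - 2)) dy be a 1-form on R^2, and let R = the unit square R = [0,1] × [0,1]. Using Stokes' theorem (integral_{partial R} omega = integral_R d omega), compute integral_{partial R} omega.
integral_(partial R) omega = 3

Stokes: integral_partial_R omega = integral_R d omega with d omega = (∂Q/∂x - ∂P/∂y) dx ∧ dy.
  ∂Q/∂x = 3*y
  ∂P/∂y = x - 4*y
  integrand = ∂Q/∂x - ∂P/∂y = -x + 7*y.
Integrating over R: integral_0^1 integral_0^1 (-x + 7*y) dx dy = 3.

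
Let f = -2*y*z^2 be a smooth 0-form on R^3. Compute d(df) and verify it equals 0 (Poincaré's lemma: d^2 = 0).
d(df) = 0

Step 1: df = sum_i (∂f/∂x_i) dx_i = (0) dx + (-2*z^2) dy + (-4*y*z) dz.
Step 2: Apply d again. Using the 1-form formula, the coefficient of dx ∧ dy in d(df) is ∂^2 f/∂x ∂y - ∂^2 f/∂y ∂x = (0) - (0) = 0 (equality of mixed partials for smooth f).
Similarly for dx ∧ dz and dy ∧ dz — all coefficients vanish. So d(df) = 0.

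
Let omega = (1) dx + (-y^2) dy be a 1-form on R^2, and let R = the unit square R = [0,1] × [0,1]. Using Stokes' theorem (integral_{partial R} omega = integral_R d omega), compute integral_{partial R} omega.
integral_(partial R) omega = 0

Stokes: integral_partial_R omega = integral_R d omega with d omega = (∂Q/∂x - ∂P/∂y) dx ∧ dy.
  ∂Q/∂x = 0
  ∂P/∂y = 0
  integrand = ∂Q/∂x - ∂P/∂y = 0.
Integrating over R: integral_0^1 integral_0^1 (0) dx dy = 0.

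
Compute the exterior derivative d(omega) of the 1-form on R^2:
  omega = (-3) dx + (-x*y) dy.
d(omega) = (-y) dx ∧ dy

For a 1-form omega = sum_i f_i dx_i, the exterior derivative is
  d(omega) = sum_{i < j} (∂f_j/∂x_i - ∂f_i/∂x_j) dx_i ∧ dx_j.
  coefficient of dx ∧ dy: ∂f_2/∂x - ∂f_1/∂y = ∂(-x*y)/∂x - ∂(-3)/∂y = -y
Assembling: d(omega) = (-y) dx ∧ dy.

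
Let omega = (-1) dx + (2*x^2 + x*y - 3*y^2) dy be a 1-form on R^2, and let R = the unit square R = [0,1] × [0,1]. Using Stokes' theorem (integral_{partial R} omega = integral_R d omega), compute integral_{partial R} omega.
integral_(partial R) omega = 5/2

Stokes: integral_partial_R omega = integral_R d omega with d omega = (∂Q/∂x - ∂P/∂y) dx ∧ dy.
  ∂Q/∂x = 4*x + y
  ∂P/∂y = 0
  integrand = ∂Q/∂x - ∂P/∂y = 4*x + y.
Integrating over R: integral_0^1 integral_0^1 (4*x + y) dx dy = 5/2.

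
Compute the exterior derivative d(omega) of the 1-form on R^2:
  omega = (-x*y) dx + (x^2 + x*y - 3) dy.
d(omega) = (3*x + y) dx ∧ dy

For a 1-form omega = sum_i f_i dx_i, the exterior derivative is
  d(omega) = sum_{i < j} (∂f_j/∂x_i - ∂f_i/∂x_j) dx_i ∧ dx_j.
  coefficient of dx ∧ dy: ∂f_2/∂x - ∂f_1/∂y = ∂(x^2 + x*y - 3)/∂x - ∂(-x*y)/∂y = 3*x + y
Assembling: d(omega) = (3*x + y) dx ∧ dy.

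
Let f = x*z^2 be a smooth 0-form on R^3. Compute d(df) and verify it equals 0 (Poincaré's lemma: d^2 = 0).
d(df) = 0

Step 1: df = sum_i (∂f/∂x_i) dx_i = (z^2) dx + (0) dy + (2*x*z) dz.
Step 2: Apply d again. Using the 1-form formula, the coefficient of dx ∧ dy in d(df) is ∂^2 f/∂x ∂y - ∂^2 f/∂y ∂x = (0) - (0) = 0 (equality of mixed partials for smooth f).
Similarly for dx ∧ dz and dy ∧ dz — all coefficients vanish. So d(df) = 0.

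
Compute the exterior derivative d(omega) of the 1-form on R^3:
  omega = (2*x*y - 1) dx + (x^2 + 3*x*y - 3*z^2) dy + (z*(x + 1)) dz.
d(omega) = (3*y) dx ∧ dy + (z) dx ∧ dz + (6*z) dy ∧ dz

For a 1-form omega = sum_i f_i dx_i, the exterior derivative is
  d(omega) = sum_{i < j} (∂f_j/∂x_i - ∂f_i/∂x_j) dx_i ∧ dx_j.
  coefficient of dx ∧ dy: ∂f_2/∂x - ∂f_1/∂y = ∂(x^2 + 3*x*y - 3*z^2)/∂x - ∂(2*x*y - 1)/∂y = 3*y
  coefficient of dx ∧ dz: ∂f_3/∂x - ∂f_1/∂z = ∂(z*(x + 1))/∂x - ∂(2*x*y - 1)/∂z = z
  coefficient of dy ∧ dz: ∂f_3/∂y - ∂f_2/∂z = ∂(z*(x + 1))/∂y - ∂(x^2 + 3*x*y - 3*z^2)/∂z = 6*z
Assembling: d(omega) = (3*y) dx ∧ dy + (z) dx ∧ dz + (6*z) dy ∧ dz.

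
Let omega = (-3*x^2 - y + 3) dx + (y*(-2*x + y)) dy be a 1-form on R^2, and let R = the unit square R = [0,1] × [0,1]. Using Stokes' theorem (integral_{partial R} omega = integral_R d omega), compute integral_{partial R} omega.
integral_(partial R) omega = 0

Stokes: integral_partial_R omega = integral_R d omega with d omega = (∂Q/∂x - ∂P/∂y) dx ∧ dy.
  ∂Q/∂x = -2*y
  ∂P/∂y = -1
  integrand = ∂Q/∂x - ∂P/∂y = 1 - 2*y.
Integrating over R: integral_0^1 integral_0^1 (1 - 2*y) dx dy = 0.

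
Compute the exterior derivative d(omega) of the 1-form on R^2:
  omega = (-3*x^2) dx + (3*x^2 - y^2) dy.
d(omega) = (6*x) dx ∧ dy

For a 1-form omega = sum_i f_i dx_i, the exterior derivative is
  d(omega) = sum_{i < j} (∂f_j/∂x_i - ∂f_i/∂x_j) dx_i ∧ dx_j.
  coefficient of dx ∧ dy: ∂f_2/∂x - ∂f_1/∂y = ∂(3*x^2 - y^2)/∂x - ∂(-3*x^2)/∂y = 6*x
Assembling: d(omega) = (6*x) dx ∧ dy.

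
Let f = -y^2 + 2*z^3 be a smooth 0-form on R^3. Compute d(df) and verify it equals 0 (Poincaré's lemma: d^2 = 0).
d(df) = 0

Step 1: df = sum_i (∂f/∂x_i) dx_i = (0) dx + (-2*y) dy + (6*z^2) dz.
Step 2: Apply d again. Using the 1-form formula, the coefficient of dx ∧ dy in d(df) is ∂^2 f/∂x ∂y - ∂^2 f/∂y ∂x = (0) - (0) = 0 (equality of mixed partials for smooth f).
Similarly for dx ∧ dz and dy ∧ dz — all coefficients vanish. So d(df) = 0.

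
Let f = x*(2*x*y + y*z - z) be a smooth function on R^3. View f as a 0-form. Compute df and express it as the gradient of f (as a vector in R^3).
df = (4*x*y + y*z - z) dx + (x*(2*x + z)) dy + (x*(y - 1)) dz; grad f = (4*x*y + y*z - z, x*(2*x + z), x*(y - 1))

For a 0-form f, d f = (∂f/∂x) dx + (∂f/∂y) dy + (∂f/∂z) dz. The components of the vector representation are exactly the entries of grad f in Cartesian coordinates:
  ∂f/∂x = 4*x*y + y*z - z
  ∂f/∂y = x*(2*x + z)
  ∂f/∂z = x*(y - 1).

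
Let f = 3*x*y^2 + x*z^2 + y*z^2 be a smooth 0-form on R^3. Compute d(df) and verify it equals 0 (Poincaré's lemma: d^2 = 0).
d(df) = 0

Step 1: df = sum_i (∂f/∂x_i) dx_i = (3*y^2 + z^2) dx + (6*x*y + z^2) dy + (2*z*(x + y)) dz.
Step 2: Apply d again. Using the 1-form formula, the coefficient of dx ∧ dy in d(df) is ∂^2 f/∂x ∂y - ∂^2 f/∂y ∂x = (6*y) - (6*y) = 0 (equality of mixed partials for smooth f).
Similarly for dx ∧ dz and dy ∧ dz — all coefficients vanish. So d(df) = 0.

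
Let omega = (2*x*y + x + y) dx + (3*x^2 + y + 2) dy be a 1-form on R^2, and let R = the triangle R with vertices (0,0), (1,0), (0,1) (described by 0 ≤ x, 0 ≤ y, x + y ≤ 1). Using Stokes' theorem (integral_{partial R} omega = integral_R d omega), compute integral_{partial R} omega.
integral_(partial R) omega = 1/6

Stokes: integral_partial_R omega = integral_R d omega with d omega = (∂Q/∂x - ∂P/∂y) dx ∧ dy.
  ∂Q/∂x = 6*x
  ∂P/∂y = 2*x + 1
  integrand = ∂Q/∂x - ∂P/∂y = 4*x - 1.
Integrating over R: integral_0^1 integral_0^{1-x} (4*x - 1) dy dx = 1/6.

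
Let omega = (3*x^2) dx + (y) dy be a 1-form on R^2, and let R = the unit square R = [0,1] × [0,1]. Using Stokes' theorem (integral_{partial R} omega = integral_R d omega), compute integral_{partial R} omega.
integral_(partial R) omega = 0

Stokes: integral_partial_R omega = integral_R d omega with d omega = (∂Q/∂x - ∂P/∂y) dx ∧ dy.
  ∂Q/∂x = 0
  ∂P/∂y = 0
  integrand = ∂Q/∂x - ∂P/∂y = 0.
Integrating over R: integral_0^1 integral_0^1 (0) dx dy = 0.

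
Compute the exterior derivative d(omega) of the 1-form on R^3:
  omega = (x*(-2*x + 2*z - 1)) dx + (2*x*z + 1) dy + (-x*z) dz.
d(omega) = (2*z) dx ∧ dy + (-2*x - z) dx ∧ dz + (-2*x) dy ∧ dz

For a 1-form omega = sum_i f_i dx_i, the exterior derivative is
  d(omega) = sum_{i < j} (∂f_j/∂x_i - ∂f_i/∂x_j) dx_i ∧ dx_j.
  coefficient of dx ∧ dy: ∂f_2/∂x - ∂f_1/∂y = ∂(2*x*z + 1)/∂x - ∂(x*(-2*x + 2*z - 1))/∂y = 2*z
  coefficient of dx ∧ dz: ∂f_3/∂x - ∂f_1/∂z = ∂(-x*z)/∂x - ∂(x*(-2*x + 2*z - 1))/∂z = -2*x - z
  coefficient of dy ∧ dz: ∂f_3/∂y - ∂f_2/∂z = ∂(-x*z)/∂y - ∂(2*x*z + 1)/∂z = -2*x
Assembling: d(omega) = (2*z) dx ∧ dy + (-2*x - z) dx ∧ dz + (-2*x) dy ∧ dz.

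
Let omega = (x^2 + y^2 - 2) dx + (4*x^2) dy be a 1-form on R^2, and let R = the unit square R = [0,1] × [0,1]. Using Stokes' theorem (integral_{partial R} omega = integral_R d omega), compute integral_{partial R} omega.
integral_(partial R) omega = 3

Stokes: integral_partial_R omega = integral_R d omega with d omega = (∂Q/∂x - ∂P/∂y) dx ∧ dy.
  ∂Q/∂x = 8*x
  ∂P/∂y = 2*y
  integrand = ∂Q/∂x - ∂P/∂y = 8*x - 2*y.
Integrating over R: integral_0^1 integral_0^1 (8*x - 2*y) dx dy = 3.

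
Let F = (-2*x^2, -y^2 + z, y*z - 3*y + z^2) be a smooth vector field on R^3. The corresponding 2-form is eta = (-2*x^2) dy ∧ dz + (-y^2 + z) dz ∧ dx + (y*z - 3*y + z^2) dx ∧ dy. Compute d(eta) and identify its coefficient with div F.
d(eta) = (-4*x - y + 2*z) dx ∧ dy ∧ dz; div F = -4*x - y + 2*z

For a 2-form in R^3 of the form above, applying d gives a 3-form with coefficient ∂P/∂x + ∂Q/∂y + ∂R/∂z:
  ∂P/∂x = -4*x
  ∂Q/∂y = -2*y
  ∂R/∂z = y + 2*z
Sum = -4*x - y + 2*z, which is exactly div F.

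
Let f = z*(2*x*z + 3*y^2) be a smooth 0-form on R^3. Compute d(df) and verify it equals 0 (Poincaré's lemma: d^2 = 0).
d(df) = 0

Step 1: df = sum_i (∂f/∂x_i) dx_i = (2*z^2) dx + (6*y*z) dy + (4*x*z + 3*y^2) dz.
Step 2: Apply d again. Using the 1-form formula, the coefficient of dx ∧ dy in d(df) is ∂^2 f/∂x ∂y - ∂^2 f/∂y ∂x = (0) - (0) = 0 (equality of mixed partials for smooth f).
Similarly for dx ∧ dz and dy ∧ dz — all coefficients vanish. So d(df) = 0.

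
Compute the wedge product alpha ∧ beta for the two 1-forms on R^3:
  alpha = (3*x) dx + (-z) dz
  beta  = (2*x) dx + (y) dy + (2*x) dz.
alpha ∧ beta = (3*x*y) dx ∧ dy + (2*x*(3*x + z)) dx ∧ dz + (y*z) dy ∧ dz

Distribute the wedge, using dx_i ∧ dx_j = -dx_j ∧ dx_i and dx_i ∧ dx_i = 0. For each pair (i, j) with i < j, the coefficient of dx_i ∧ dx_j in alpha ∧ beta is (alpha_i * beta_j - alpha_j * beta_i). Collecting: alpha ∧ beta = (3*x*y) dx ∧ dy + (2*x*(3*x + z)) dx ∧ dz + (y*z) dy ∧ dz.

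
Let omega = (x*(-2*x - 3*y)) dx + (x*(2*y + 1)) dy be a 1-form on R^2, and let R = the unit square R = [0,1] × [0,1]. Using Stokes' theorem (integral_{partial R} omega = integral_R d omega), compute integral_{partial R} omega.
integral_(partial R) omega = 7/2

Stokes: integral_partial_R omega = integral_R d omega with d omega = (∂Q/∂x - ∂P/∂y) dx ∧ dy.
  ∂Q/∂x = 2*y + 1
  ∂P/∂y = -3*x
  integrand = ∂Q/∂x - ∂P/∂y = 3*x + 2*y + 1.
Integrating over R: integral_0^1 integral_0^1 (3*x + 2*y + 1) dx dy = 7/2.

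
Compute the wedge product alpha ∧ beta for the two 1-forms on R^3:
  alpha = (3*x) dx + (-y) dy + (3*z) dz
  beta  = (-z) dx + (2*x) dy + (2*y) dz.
alpha ∧ beta = (6*x^2 - y*z) dx ∧ dy + (6*x*y + 3*z^2) dx ∧ dz + (-6*x*z - 2*y^2) dy ∧ dz

Distribute the wedge, using dx_i ∧ dx_j = -dx_j ∧ dx_i and dx_i ∧ dx_i = 0. For each pair (i, j) with i < j, the coefficient of dx_i ∧ dx_j in alpha ∧ beta is (alpha_i * beta_j - alpha_j * beta_i). Collecting: alpha ∧ beta = (6*x^2 - y*z) dx ∧ dy + (6*x*y + 3*z^2) dx ∧ dz + (-6*x*z - 2*y^2) dy ∧ dz.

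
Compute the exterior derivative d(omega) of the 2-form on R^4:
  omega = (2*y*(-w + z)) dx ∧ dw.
d(omega) = (2*w - 2*z) dx ∧ dy ∧ dw + (-2*y) dx ∧ dz ∧ dw

For a 2-form omega = sum_{i<j} g_{ij} dx_i ∧ dx_j, the exterior derivative is
  d(omega) = sum_{i<j} d(g_{ij}) ∧ dx_i ∧ dx_j = sum_{i<j, k} (∂g_{ij}/∂x_k) dx_k ∧ dx_i ∧ dx_j.
Expand each term, using dx_k ∧ dx_i ∧ dx_j = sgn(permutation) dx_{(a)} ∧ dx_{(b)} ∧ dx_{(c)} with (a < b < c) sorted:
  d(2*y*(-w + z)) includes (∂/∂y)(2*y*(-w + z)) dy = (-2*w + 2*z) dy, which multiplied by dx ∧ dw gives (2*w - 2*z) dx ∧ dy ∧ dw
  d(2*y*(-w + z)) includes (∂/∂z)(2*y*(-w + z)) dz = (2*y) dz, which multiplied by dx ∧ dw gives (-2*y) dx ∧ dz ∧ dw
Collecting like 3-forms: d(omega) = (2*w - 2*z) dx ∧ dy ∧ dw + (-2*y) dx ∧ dz ∧ dw.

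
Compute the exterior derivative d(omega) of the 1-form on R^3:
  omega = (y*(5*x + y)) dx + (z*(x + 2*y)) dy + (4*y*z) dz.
d(omega) = (-5*x - 2*y + z) dx ∧ dy + (-x - 2*y + 4*z) dy ∧ dz

For a 1-form omega = sum_i f_i dx_i, the exterior derivative is
  d(omega) = sum_{i < j} (∂f_j/∂x_i - ∂f_i/∂x_j) dx_i ∧ dx_j.
  coefficient of dx ∧ dy: ∂f_2/∂x - ∂f_1/∂y = ∂(z*(x + 2*y))/∂x - ∂(y*(5*x + y))/∂y = -5*x - 2*y + z
  coefficient of dy ∧ dz: ∂f_3/∂y - ∂f_2/∂z = ∂(4*y*z)/∂y - ∂(z*(x + 2*y))/∂z = -x - 2*y + 4*z
Assembling: d(omega) = (-5*x - 2*y + z) dx ∧ dy + (-x - 2*y + 4*z) dy ∧ dz.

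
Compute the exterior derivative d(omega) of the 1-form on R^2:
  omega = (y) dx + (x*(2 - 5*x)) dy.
d(omega) = (1 - 10*x) dx ∧ dy

For a 1-form omega = sum_i f_i dx_i, the exterior derivative is
  d(omega) = sum_{i < j} (∂f_j/∂x_i - ∂f_i/∂x_j) dx_i ∧ dx_j.
  coefficient of dx ∧ dy: ∂f_2/∂x - ∂f_1/∂y = ∂(x*(2 - 5*x))/∂x - ∂(y)/∂y = 1 - 10*x
Assembling: d(omega) = (1 - 10*x) dx ∧ dy.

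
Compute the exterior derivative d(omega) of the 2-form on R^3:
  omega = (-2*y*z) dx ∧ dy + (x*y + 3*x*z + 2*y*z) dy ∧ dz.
d(omega) = (-y + 3*z) dx ∧ dy ∧ dz

For a 2-form omega = sum_{i<j} g_{ij} dx_i ∧ dx_j, the exterior derivative is
  d(omega) = sum_{i<j} d(g_{ij}) ∧ dx_i ∧ dx_j = sum_{i<j, k} (∂g_{ij}/∂x_k) dx_k ∧ dx_i ∧ dx_j.
Expand each term, using dx_k ∧ dx_i ∧ dx_j = sgn(permutation) dx_{(a)} ∧ dx_{(b)} ∧ dx_{(c)} with (a < b < c) sorted:
  d(-2*y*z) includes (∂/∂z)(-2*y*z) dz = (-2*y) dz, which multiplied by dx ∧ dy gives (-2*y) dx ∧ dy ∧ dz
  d(x*y + 3*x*z + 2*y*z) includes (∂/∂x)(x*y + 3*x*z + 2*y*z) dx = (y + 3*z) dx, which multiplied by dy ∧ dz gives (y + 3*z) dx ∧ dy ∧ dz
Collecting like 3-forms: d(omega) = (-y + 3*z) dx ∧ dy ∧ dz.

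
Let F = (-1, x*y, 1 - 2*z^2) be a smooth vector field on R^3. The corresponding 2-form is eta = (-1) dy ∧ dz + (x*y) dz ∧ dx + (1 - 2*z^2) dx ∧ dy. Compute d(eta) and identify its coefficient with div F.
d(eta) = (x - 4*z) dx ∧ dy ∧ dz; div F = x - 4*z

For a 2-form in R^3 of the form above, applying d gives a 3-form with coefficient ∂P/∂x + ∂Q/∂y + ∂R/∂z:
  ∂P/∂x = 0
  ∂Q/∂y = x
  ∂R/∂z = -4*z
Sum = x - 4*z, which is exactly div F.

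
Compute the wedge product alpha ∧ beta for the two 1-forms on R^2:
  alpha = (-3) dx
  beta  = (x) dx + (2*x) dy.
alpha ∧ beta = (-6*x) dx ∧ dy

Distribute the wedge, using dx_i ∧ dx_j = -dx_j ∧ dx_i and dx_i ∧ dx_i = 0. For each pair (i, j) with i < j, the coefficient of dx_i ∧ dx_j in alpha ∧ beta is (alpha_i * beta_j - alpha_j * beta_i). Collecting: alpha ∧ beta = (-6*x) dx ∧ dy.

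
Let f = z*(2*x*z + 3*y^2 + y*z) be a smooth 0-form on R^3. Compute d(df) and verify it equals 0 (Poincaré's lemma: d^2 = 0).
d(df) = 0

Step 1: df = sum_i (∂f/∂x_i) dx_i = (2*z^2) dx + (z*(6*y + z)) dy + (4*x*z + 3*y^2 + 2*y*z) dz.
Step 2: Apply d again. Using the 1-form formula, the coefficient of dx ∧ dy in d(df) is ∂^2 f/∂x ∂y - ∂^2 f/∂y ∂x = (0) - (0) = 0 (equality of mixed partials for smooth f).
Similarly for dx ∧ dz and dy ∧ dz — all coefficients vanish. So d(df) = 0.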